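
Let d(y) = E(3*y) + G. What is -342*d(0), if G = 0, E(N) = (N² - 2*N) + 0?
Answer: 0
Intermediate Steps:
E(N) = N² - 2*N
d(y) = 3*y*(-2 + 3*y) (d(y) = (3*y)*(-2 + 3*y) + 0 = 3*y*(-2 + 3*y) + 0 = 3*y*(-2 + 3*y))
-342*d(0) = -1026*0*(-2 + 3*0) = -1026*0*(-2 + 0) = -1026*0*(-2) = -342*0 = 0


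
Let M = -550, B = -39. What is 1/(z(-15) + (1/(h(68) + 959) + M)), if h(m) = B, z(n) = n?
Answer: -920/519799 ≈ -0.0017699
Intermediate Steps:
h(m) = -39
1/(z(-15) + (1/(h(68) + 959) + M)) = 1/(-15 + (1/(-39 + 959) - 550)) = 1/(-15 + (1/920 - 550)) = 1/(-15 - 505999/920) = 1/(-519799/920) = -920/519799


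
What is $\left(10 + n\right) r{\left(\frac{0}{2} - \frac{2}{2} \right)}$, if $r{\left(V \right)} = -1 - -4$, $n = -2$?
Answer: $24$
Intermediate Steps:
$r{\left(V \right)} = 3$ ($r{\left(V \right)} = -1 + 4 = 3$)
$\left(10 + n\right) r{\left(\frac{0}{2} - \frac{2}{2} \right)} = \left(10 - 2\right) 3 = 8 \cdot 3 = 24$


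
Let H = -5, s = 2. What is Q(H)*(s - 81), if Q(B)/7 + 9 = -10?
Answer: 10507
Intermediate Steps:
Q(B) = -133 (Q(B) = -63 + 7*(-10) = -63 - 70 = -133)
Q(H)*(s - 81) = -133*(2 - 81) = -133*(-79) = 10507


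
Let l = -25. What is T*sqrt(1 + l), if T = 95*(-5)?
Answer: -950*I*sqrt(6) ≈ -2327.0*I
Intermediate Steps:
T = -475
T*sqrt(1 + l) = -475*sqrt(1 - 25) = -950*I*sqrt(6)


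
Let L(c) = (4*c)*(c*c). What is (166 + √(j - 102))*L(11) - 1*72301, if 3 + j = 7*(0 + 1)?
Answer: 811483 + 37268*I*√2 ≈ 8.1148e+5 + 52705.0*I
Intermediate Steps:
j = 4 (j = -3 + 7*(0 + 1) = -3 + 7*1 = -3 + 7 = 4)
L(c) = 4*c³ (L(c) = (4*c)*c² = 4*c³)
(166 + √(j - 102))*L(11) - 1*72301 = (166 + √(4 - 102))*(4*11³) - 1*72301 = (166 + √(-98))*(4*1331) - 72301 = (166 + 7*I*√2)*5324 - 72301 = (883784 + 37268*I*√2) - 72301 = 811483 + 37268*I*√2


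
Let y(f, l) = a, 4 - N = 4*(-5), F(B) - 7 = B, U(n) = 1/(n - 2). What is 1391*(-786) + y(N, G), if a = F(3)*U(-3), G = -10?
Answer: -1093328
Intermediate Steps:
U(n) = 1/(-2 + n)
F(B) = 7 + B
N = 24 (N = 4 - 4*(-5) = 4 - 1*(-20) = 4 + 20 = 24)
a = -2 (a = (7 + 3)/(-2 - 3) = 10/(-5) = 10*(-⅕) = -2)
y(f, l) = -2
1391*(-786) + y(N, G) = 1391*(-786) - 2 = -1093326 - 2 = -1093328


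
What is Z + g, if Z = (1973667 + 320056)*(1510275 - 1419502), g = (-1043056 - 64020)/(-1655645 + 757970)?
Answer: 186903222218138401/897675 ≈ 2.0821e+11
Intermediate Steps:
g = 1107076/897675 (g = -1107076/(-897675) = -1107076*(-1/897675) = 1107076/897675 ≈ 1.2333)
Z = 208208117879 (Z = 2293723*90773 = 208208117879)
Z + g = 208208117879 + 1107076/897675 = 186903222218138401/897675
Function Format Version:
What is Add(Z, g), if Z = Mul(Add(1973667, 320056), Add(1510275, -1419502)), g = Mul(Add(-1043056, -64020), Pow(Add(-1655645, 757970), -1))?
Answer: Rational(186903222218138401, 897675) ≈ 2.0821e+11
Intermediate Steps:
g = Rational(1107076, 897675) (g = Mul(-1107076, Pow(-897675, -1)) = Mul(-1107076, Rational(-1, 897675)) = Rational(1107076, 897675) ≈ 1.2333)
Z = 208208117879 (Z = Mul(2293723, 90773) = 208208117879)
Add(Z, g) = Add(208208117879, Rational(1107076, 897675)) = Rational(186903222218138401, 897675)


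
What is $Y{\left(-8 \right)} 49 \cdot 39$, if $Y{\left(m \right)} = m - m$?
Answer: $0$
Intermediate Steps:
$Y{\left(m \right)} = 0$
$Y{\left(-8 \right)} 49 \cdot 39 = 0 \cdot 49 \cdot 39 = 0 \cdot 39 = 0$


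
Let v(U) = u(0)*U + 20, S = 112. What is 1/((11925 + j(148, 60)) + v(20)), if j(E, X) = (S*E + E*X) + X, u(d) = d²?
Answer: 1/37461 ≈ 2.6694e-5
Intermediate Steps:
j(E, X) = X + 112*E + E*X (j(E, X) = (112*E + E*X) + X = X + 112*E + E*X)
v(U) = 20 (v(U) = 0²*U + 20 = 0*U + 20 = 0 + 20 = 20)
1/((11925 + j(148, 60)) + v(20)) = 1/((11925 + (60 + 112*148 + 148*60)) + 20) = 1/((11925 + (60 + 16576 + 8880)) + 20) = 1/((11925 + 25516) + 20) = 1/(37441 + 20) = 1/37461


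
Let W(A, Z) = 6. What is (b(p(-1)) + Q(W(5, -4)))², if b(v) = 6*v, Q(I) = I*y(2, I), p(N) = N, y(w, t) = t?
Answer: 900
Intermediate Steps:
Q(I) = I² (Q(I) = I*I = I²)
(b(p(-1)) + Q(W(5, -4)))² = (6*(-1) + 6²)² = (-6 + 36)² = 30² = 900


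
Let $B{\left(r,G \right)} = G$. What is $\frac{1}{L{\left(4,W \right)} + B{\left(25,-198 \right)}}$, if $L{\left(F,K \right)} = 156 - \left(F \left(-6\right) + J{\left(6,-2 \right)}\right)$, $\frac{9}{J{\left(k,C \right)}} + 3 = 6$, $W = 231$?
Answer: $- \frac{1}{21} \approx -0.047619$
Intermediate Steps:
$J{\left(k,C \right)} = 3$ ($J{\left(k,C \right)} = \frac{9}{-3 + 6} = \frac{9}{3} = 9 \cdot \frac{1}{3} = 3$)
$L{\left(F,K \right)} = 153 + 6 F$ ($L{\left(F,K \right)} = 156 - \left(F \left(-6\right) + 3\right) = 156 - \left(- 6 F + 3\right) = 156 - \left(3 - 6 F\right) = 156 + \left(-3 + 6 F\right) = 153 + 6 F$)
$\frac{1}{L{\left(4,W \right)} + B{\left(25,-198 \right)}} = \frac{1}{\left(153 + 6 \cdot 4\right) - 198} = \frac{1}{\left(153 + 24\right) - 198} = \frac{1}{177 - 198} = \frac{1}{-21} = - \frac{1}{21}$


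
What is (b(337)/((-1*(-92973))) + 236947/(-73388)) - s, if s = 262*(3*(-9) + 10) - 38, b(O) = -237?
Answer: 10209109823807/2274367508 ≈ 4488.8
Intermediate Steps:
s = -4492 (s = 262*(-27 + 10) - 38 = 262*(-17) - 38 = -4454 - 38 = -4492)
(b(337)/((-1*(-92973))) + 236947/(-73388)) - s = (-237/((-1*(-92973))) + 236947/(-73388)) - 1*(-4492) = (-237/92973 + 236947*(-1/73388)) + 4492 = (-237*1/92973 - 236947/73388) + 4492 = (-79/30991 - 236947/73388) + 4492 = -7349022129/2274367508 + 4492 = 10209109823807/2274367508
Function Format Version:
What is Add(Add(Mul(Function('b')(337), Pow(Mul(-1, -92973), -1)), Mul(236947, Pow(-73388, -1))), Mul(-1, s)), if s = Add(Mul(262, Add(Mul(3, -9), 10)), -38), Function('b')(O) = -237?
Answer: Rational(10209109823807, 2274367508) ≈ 4488.8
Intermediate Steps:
s = -4492 (s = Add(Mul(262, Add(-27, 10)), -38) = Add(Mul(262, -17), -38) = Add(-4454, -38) = -4492)
Add(Add(Mul(Function('b')(337), Pow(Mul(-1, -92973), -1)), Mul(236947, Pow(-73388, -1))), Mul(-1, s)) = Add(Add(Mul(-237, Pow(Mul(-1, -92973), -1)), Mul(236947, Pow(-73388, -1))), Mul(-1, -4492)) = Add(Add(Mul(-237, Pow(92973, -1)), Mul(236947, Rational(-1, 73388))), 4492) = Add(Add(Mul(-237, Rational(1, 92973)), Rational(-236947, 73388)), 4492) = Add(Add(Rational(-79, 30991), Rational(-236947, 73388)), 4492) = Add(Rational(-7349022129, 2274367508), 4492) = Rational(10209109823807, 2274367508)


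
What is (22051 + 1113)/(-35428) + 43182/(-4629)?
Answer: -136423171/13666351 ≈ -9.9824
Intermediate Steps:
(22051 + 1113)/(-35428) + 43182/(-4629) = 23164*(-1/35428) + 43182*(-1/4629) = -5791/8857 - 14394/1543 = -136423171/13666351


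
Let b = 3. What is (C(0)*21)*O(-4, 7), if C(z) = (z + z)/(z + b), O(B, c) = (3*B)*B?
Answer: 0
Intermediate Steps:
O(B, c) = 3*B²
C(z) = 2*z/(3 + z) (C(z) = (z + z)/(z + 3) = (2*z)/(3 + z) = 2*z/(3 + z))
(C(0)*21)*O(-4, 7) = ((2*0/(3 + 0))*21)*(3*(-4)²) = ((2*0/3)*21)*(3*16) = ((2*0*(⅓))*21)*48 = (0*21)*48 = 0*48 = 0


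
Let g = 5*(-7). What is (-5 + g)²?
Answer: 1600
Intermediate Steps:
g = -35
(-5 + g)² = (-5 - 35)² = (-40)² = 1600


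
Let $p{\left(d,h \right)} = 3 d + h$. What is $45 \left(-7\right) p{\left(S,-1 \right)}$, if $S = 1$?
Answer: $-630$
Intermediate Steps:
$p{\left(d,h \right)} = h + 3 d$
$45 \left(-7\right) p{\left(S,-1 \right)} = 45 \left(-7\right) \left(-1 + 3 \cdot 1\right) = - 315 \left(-1 + 3\right) = \left(-315\right) 2 = -630$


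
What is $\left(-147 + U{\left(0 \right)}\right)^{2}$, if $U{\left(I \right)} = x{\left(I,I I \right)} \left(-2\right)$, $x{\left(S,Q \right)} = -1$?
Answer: $21025$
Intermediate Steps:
$U{\left(I \right)} = 2$ ($U{\left(I \right)} = \left(-1\right) \left(-2\right) = 2$)
$\left(-147 + U{\left(0 \right)}\right)^{2} = \left(-147 + 2\right)^{2} = \left(-145\right)^{2} = 21025$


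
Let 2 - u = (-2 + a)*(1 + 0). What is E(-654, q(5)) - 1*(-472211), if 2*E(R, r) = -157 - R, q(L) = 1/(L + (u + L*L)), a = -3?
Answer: 944919/2 ≈ 4.7246e+5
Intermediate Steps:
u = 7 (u = 2 - (-2 - 3)*(1 + 0) = 2 - (-5) = 2 - 1*(-5) = 2 + 5 = 7)
q(L) = 1/(7 + L + L**2) (q(L) = 1/(L + (7 + L*L)) = 1/(L + (7 + L**2)) = 1/(7 + L + L**2))
E(R, r) = -157/2 - R/2 (E(R, r) = (-157 - R)/2 = -157/2 - R/2)
E(-654, q(5)) - 1*(-472211) = (-157/2 - 1/2*(-654)) - 1*(-472211) = (-157/2 + 327) + 472211 = 497/2 + 472211 = 944919/2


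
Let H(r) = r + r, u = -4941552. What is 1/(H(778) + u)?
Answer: -1/4939996 ≈ -2.0243e-7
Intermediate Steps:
H(r) = 2*r
1/(H(778) + u) = 1/(2*778 - 4941552) = 1/(1556 - 4941552) = 1/(-4939996) = -1/4939996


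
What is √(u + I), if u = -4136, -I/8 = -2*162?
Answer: 2*I*√386 ≈ 39.294*I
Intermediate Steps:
I = 2592 (I = -(-16)*162 = -8*(-324) = 2592)
√(u + I) = √(-4136 + 2592) = √(-1544) = 2*I*√386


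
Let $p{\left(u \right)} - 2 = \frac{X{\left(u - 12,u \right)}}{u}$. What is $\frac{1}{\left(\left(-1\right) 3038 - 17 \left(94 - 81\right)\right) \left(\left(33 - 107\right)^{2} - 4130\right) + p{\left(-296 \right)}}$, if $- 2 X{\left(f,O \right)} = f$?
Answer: $- \frac{148}{649218653} \approx -2.2797 \cdot 10^{-7}$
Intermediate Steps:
$X{\left(f,O \right)} = - \frac{f}{2}$
$p{\left(u \right)} = 2 + \frac{6 - \frac{u}{2}}{u}$ ($p{\left(u \right)} = 2 + \frac{\left(- \frac{1}{2}\right) \left(u - 12\right)}{u} = 2 + \frac{\left(- \frac{1}{2}\right) \left(-12 + u\right)}{u} = 2 + \frac{6 - \frac{u}{2}}{u}$)
$\frac{1}{\left(\left(-1\right) 3038 - 17 \left(94 - 81\right)\right) \left(\left(33 - 107\right)^{2} - 4130\right) + p{\left(-296 \right)}} = \frac{1}{\left(\left(-1\right) 3038 - 17 \left(94 - 81\right)\right) \left(\left(33 - 107\right)^{2} - 4130\right) + \left(\frac{3}{2} + \frac{6}{-296}\right)} = \frac{1}{\left(-3038 - 221\right) \left(\left(-74\right)^{2} - 4130\right) + \left(\frac{3}{2} + 6 \left(- \frac{1}{296}\right)\right)} = \frac{1}{\left(-3038 - 221\right) \left(5476 - 4130\right) + \left(\frac{3}{2} - \frac{3}{148}\right)} = \frac{1}{\left(-3259\right) 1346 + \frac{219}{148}} = \frac{1}{-4386614 + \frac{219}{148}} = \frac{1}{- \frac{649218653}{148}} = - \frac{148}{649218653}$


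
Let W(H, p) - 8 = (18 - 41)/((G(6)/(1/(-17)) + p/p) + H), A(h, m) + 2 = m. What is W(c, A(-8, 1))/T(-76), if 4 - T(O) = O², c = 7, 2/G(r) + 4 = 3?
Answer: -313/242424 ≈ -0.0012911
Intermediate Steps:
G(r) = -2 (G(r) = 2/(-4 + 3) = 2/(-1) = 2*(-1) = -2)
A(h, m) = -2 + m
W(H, p) = 8 - 23/(35 + H) (W(H, p) = 8 + (18 - 41)/((-2/(1/(-17)) + p/p) + H) = 8 - 23/((-2/(-1/17) + 1) + H) = 8 - 23/((-2*(-17) + 1) + H) = 8 - 23/((34 + 1) + H) = 8 - 23/(35 + H))
T(O) = 4 - O²
W(c, A(-8, 1))/T(-76) = ((257 + 8*7)/(35 + 7))/(4 - 1*(-76)²) = ((257 + 56)/42)/(4 - 1*5776) = ((1/42)*313)/(4 - 5776) = (313/42)/(-5772) = (313/42)*(-1/5772) = -313/242424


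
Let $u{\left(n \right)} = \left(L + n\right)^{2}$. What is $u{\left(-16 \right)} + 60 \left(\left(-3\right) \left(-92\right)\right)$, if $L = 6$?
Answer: $16660$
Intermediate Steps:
$u{\left(n \right)} = \left(6 + n\right)^{2}$
$u{\left(-16 \right)} + 60 \left(\left(-3\right) \left(-92\right)\right) = \left(6 - 16\right)^{2} + 60 \left(\left(-3\right) \left(-92\right)\right) = \left(-10\right)^{2} + 60 \cdot 276 = 100 + 16560 = 16660$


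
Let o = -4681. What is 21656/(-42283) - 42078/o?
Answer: 1677812338/197926723 ≈ 8.4769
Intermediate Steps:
21656/(-42283) - 42078/o = 21656/(-42283) - 42078/(-4681) = 21656*(-1/42283) - 42078*(-1/4681) = -21656/42283 + 42078/4681 = 1677812338/197926723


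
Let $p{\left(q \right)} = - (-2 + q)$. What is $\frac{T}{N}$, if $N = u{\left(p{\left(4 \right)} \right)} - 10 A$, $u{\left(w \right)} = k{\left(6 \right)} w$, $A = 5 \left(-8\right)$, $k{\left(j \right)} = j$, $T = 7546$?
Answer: $\frac{3773}{194} \approx 19.448$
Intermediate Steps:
$p{\left(q \right)} = 2 - q$
$A = -40$
$u{\left(w \right)} = 6 w$
$N = 388$ ($N = 6 \left(2 - 4\right) - -400 = 6 \left(2 - 4\right) + 400 = 6 \left(-2\right) + 400 = -12 + 400 = 388$)
$\frac{T}{N} = \frac{7546}{388} = 7546 \cdot \frac{1}{388} = \frac{3773}{194}$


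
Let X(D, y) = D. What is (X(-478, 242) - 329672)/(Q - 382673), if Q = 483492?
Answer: -330150/100819 ≈ -3.2747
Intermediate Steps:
(X(-478, 242) - 329672)/(Q - 382673) = (-478 - 329672)/(483492 - 382673) = -330150/100819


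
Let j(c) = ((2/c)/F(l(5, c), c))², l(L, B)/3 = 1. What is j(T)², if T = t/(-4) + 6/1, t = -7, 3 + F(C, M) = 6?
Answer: 4096/74805201 ≈ 5.4756e-5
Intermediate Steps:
l(L, B) = 3 (l(L, B) = 3*1 = 3)
F(C, M) = 3 (F(C, M) = -3 + 6 = 3)
T = 31/4 (T = -7/(-4) + 6/1 = -7*(-¼) + 6*1 = 7/4 + 6 = 31/4 ≈ 7.7500)
j(c) = 4/(9*c²) (j(c) = ((2/c)/3)² = ((2/c)*(⅓))² = (2/(3*c))² = 4/(9*c²))
j(T)² = (4/(9*(31/4)²))² = ((4/9)*(16/961))² = (64/8649)² = 4096/74805201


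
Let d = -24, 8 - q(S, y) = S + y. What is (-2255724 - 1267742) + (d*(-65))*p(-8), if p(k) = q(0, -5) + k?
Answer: -3515666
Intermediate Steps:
q(S, y) = 8 - S - y (q(S, y) = 8 - (S + y) = 8 + (-S - y) = 8 - S - y)
p(k) = 13 + k (p(k) = (8 - 1*0 - 1*(-5)) + k = (8 + 0 + 5) + k = 13 + k)
(-2255724 - 1267742) + (d*(-65))*p(-8) = (-2255724 - 1267742) + (-24*(-65))*(13 - 8) = -3523466 + 1560*5 = -3523466 + 7800 = -3515666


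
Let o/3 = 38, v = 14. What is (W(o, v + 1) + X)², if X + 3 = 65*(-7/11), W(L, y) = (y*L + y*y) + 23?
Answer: 443102500/121 ≈ 3.6620e+6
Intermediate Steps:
o = 114 (o = 3*38 = 114)
W(L, y) = 23 + y² + L*y (W(L, y) = (L*y + y²) + 23 = (y² + L*y) + 23 = 23 + y² + L*y)
X = -488/11 (X = -3 + 65*(-7/11) = -3 - 455/11 = -488/11 ≈ -44.364)
(W(o, v + 1) + X)² = ((23 + (14 + 1)² + 114*(14 + 1)) - 488/11)² = ((23 + 15² + 114*15) - 488/11)² = ((23 + 225 + 1710) - 488/11)² = (1958 - 488/11)² = (21050/11)² = 443102500/121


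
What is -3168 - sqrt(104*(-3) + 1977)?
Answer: -3168 - 3*sqrt(185) ≈ -3208.8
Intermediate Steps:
-3168 - sqrt(104*(-3) + 1977) = -3168 - sqrt(-312 + 1977) = -3168 - sqrt(1665) = -3168 - 3*sqrt(185)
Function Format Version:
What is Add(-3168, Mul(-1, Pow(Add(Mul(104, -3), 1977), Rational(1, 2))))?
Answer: Add(-3168, Mul(-3, Pow(185, Rational(1, 2)))) ≈ -3208.8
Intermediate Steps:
Add(-3168, Mul(-1, Pow(Add(Mul(104, -3), 1977), Rational(1, 2)))) = Add(-3168, Mul(-1, Pow(Add(-312, 1977), Rational(1, 2)))) = Add(-3168, Mul(-1, Pow(1665, Rational(1, 2)))) = Add(-3168, Mul(-1, Mul(3, Pow(185, Rational(1, 2))))) = Add(-3168, Mul(-3, Pow(185, Rational(1, 2))))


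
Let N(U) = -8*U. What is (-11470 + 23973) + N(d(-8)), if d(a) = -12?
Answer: 12599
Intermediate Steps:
(-11470 + 23973) + N(d(-8)) = (-11470 + 23973) - 8*(-12) = 12503 + 96 = 12599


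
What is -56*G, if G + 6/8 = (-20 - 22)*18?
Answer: 42378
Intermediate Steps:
G = -3027/4 (G = -3/4 + (-20 - 22)*18 = -3/4 - 42*18 = -3/4 - 756 = -3027/4 ≈ -756.75)
-56*G = -56*(-3027/4) = 42378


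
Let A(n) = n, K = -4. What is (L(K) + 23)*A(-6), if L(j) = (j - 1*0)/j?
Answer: -144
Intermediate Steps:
L(j) = 1 (L(j) = (j + 0)/j = j/j = 1)
(L(K) + 23)*A(-6) = (1 + 23)*(-6) = 24*(-6) = -144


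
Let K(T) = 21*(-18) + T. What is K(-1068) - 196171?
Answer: -197617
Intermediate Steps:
K(T) = -378 + T
K(-1068) - 196171 = (-378 - 1068) - 196171 = -1446 - 196171 = -197617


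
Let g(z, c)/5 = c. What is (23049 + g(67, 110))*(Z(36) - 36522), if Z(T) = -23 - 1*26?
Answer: -863039029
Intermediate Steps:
g(z, c) = 5*c
Z(T) = -49 (Z(T) = -23 - 26 = -49)
(23049 + g(67, 110))*(Z(36) - 36522) = (23049 + 5*110)*(-49 - 36522) = (23049 + 550)*(-36571) = 23599*(-36571) = -863039029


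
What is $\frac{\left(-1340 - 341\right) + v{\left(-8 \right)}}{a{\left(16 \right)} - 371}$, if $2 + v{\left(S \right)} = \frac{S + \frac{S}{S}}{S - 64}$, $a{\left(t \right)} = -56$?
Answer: $\frac{121169}{30744} \approx 3.9412$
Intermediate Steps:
$v{\left(S \right)} = -2 + \frac{1 + S}{-64 + S}$ ($v{\left(S \right)} = -2 + \frac{S + \frac{S}{S}}{S - 64} = -2 + \frac{S + 1}{-64 + S} = -2 + \frac{1 + S}{-64 + S}$)
$\frac{\left(-1340 - 341\right) + v{\left(-8 \right)}}{a{\left(16 \right)} - 371} = \frac{\left(-1340 - 341\right) + \frac{129 - -8}{-64 - 8}}{-56 - 371} = \frac{\left(-1340 - 341\right) + \frac{129 + 8}{-72}}{-427} = \left(-1681 - \frac{137}{72}\right) \left(- \frac{1}{427}\right) = \left(- \frac{121169}{72}\right) \left(- \frac{1}{427}\right) = \frac{121169}{30744}$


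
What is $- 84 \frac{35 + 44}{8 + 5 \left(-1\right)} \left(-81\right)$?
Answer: $179172$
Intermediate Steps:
$- 84 \frac{35 + 44}{8 + 5 \left(-1\right)} \left(-81\right) = - 84 \frac{79}{8 - 5} \left(-81\right) = - 84 \cdot \frac{79}{3} \left(-81\right) = - 84 \cdot 79 \cdot \frac{1}{3} \left(-81\right) = \left(-84\right) \frac{79}{3} \left(-81\right) = \left(-2212\right) \left(-81\right) = 179172$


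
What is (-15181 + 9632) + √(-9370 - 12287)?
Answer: -5549 + I*√21657 ≈ -5549.0 + 147.16*I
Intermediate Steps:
(-15181 + 9632) + √(-9370 - 12287) = -5549 + √(-21657) = -5549 + I*√21657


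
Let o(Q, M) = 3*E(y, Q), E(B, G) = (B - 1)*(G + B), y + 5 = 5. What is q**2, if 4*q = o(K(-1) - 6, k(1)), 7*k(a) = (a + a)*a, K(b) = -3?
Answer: 729/16 ≈ 45.563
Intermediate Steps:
y = 0 (y = -5 + 5 = 0)
k(a) = 2*a**2/7 (k(a) = ((a + a)*a)/7 = ((2*a)*a)/7 = (2*a**2)/7 = 2*a**2/7)
E(B, G) = (-1 + B)*(B + G)
o(Q, M) = -3*Q (o(Q, M) = 3*(0**2 - 1*0 - Q + 0*Q) = 3*(0 + 0 - Q + 0) = 3*(-Q) = -3*Q)
q = 27/4 (q = (-3*(-3 - 6))/4 = (-3*(-9))/4 = (1/4)*27 = 27/4 ≈ 6.7500)
q**2 = (27/4)**2 = 729/16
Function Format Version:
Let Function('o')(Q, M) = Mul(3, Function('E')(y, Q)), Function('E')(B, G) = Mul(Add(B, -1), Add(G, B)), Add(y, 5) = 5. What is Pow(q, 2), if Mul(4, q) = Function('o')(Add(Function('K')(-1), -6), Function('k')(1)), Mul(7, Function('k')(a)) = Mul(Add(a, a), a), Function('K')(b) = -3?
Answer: Rational(729, 16) ≈ 45.563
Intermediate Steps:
y = 0 (y = Add(-5, 5) = 0)
Function('k')(a) = Mul(Rational(2, 7), Pow(a, 2)) (Function('k')(a) = Mul(Rational(1, 7), Mul(Add(a, a), a)) = Mul(Rational(1, 7), Mul(Mul(2, a), a)) = Mul(Rational(1, 7), Mul(2, Pow(a, 2))) = Mul(Rational(2, 7), Pow(a, 2)))
Function('E')(B, G) = Mul(Add(-1, B), Add(B, G))
Function('o')(Q, M) = Mul(-3, Q) (Function('o')(Q, M) = Mul(3, Add(Pow(0, 2), Mul(-1, 0), Mul(-1, Q), Mul(0, Q))) = Mul(3, Add(0, 0, Mul(-1, Q), 0)) = Mul(3, Mul(-1, Q)) = Mul(-3, Q))
q = Rational(27, 4) (q = Mul(Rational(1, 4), Mul(-3, Add(-3, -6))) = Mul(Rational(1, 4), Mul(-3, -9)) = Mul(Rational(1, 4), 27) = Rational(27, 4) ≈ 6.7500)
Pow(q, 2) = Pow(Rational(27, 4), 2) = Rational(729, 16)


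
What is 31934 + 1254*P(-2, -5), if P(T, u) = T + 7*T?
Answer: 11870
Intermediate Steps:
P(T, u) = 8*T
31934 + 1254*P(-2, -5) = 31934 + 1254*(8*(-2)) = 31934 + 1254*(-16) = 31934 - 20064 = 11870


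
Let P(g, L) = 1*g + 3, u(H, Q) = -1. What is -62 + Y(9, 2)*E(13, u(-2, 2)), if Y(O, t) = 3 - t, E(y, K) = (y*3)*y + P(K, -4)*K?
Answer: 443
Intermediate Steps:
P(g, L) = 3 + g (P(g, L) = g + 3 = 3 + g)
E(y, K) = 3*y² + K*(3 + K) (E(y, K) = (y*3)*y + (3 + K)*K = (3*y)*y + K*(3 + K) = 3*y² + K*(3 + K))
-62 + Y(9, 2)*E(13, u(-2, 2)) = -62 + (3 - 1*2)*(3*13² - (3 - 1)) = -62 + (3 - 2)*(3*169 - 1*2) = -62 + 1*(507 - 2) = -62 + 1*505 = -62 + 505 = 443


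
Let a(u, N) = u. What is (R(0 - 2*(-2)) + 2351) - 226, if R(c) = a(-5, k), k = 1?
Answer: 2120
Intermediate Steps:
R(c) = -5
(R(0 - 2*(-2)) + 2351) - 226 = (-5 + 2351) - 226 = 2346 - 226 = 2120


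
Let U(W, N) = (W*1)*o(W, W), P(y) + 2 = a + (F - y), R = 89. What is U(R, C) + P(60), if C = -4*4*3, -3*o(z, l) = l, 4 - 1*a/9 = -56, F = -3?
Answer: -6496/3 ≈ -2165.3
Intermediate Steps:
a = 540 (a = 36 - 9*(-56) = 36 + 504 = 540)
P(y) = 535 - y (P(y) = -2 + (540 + (-3 - y)) = -2 + (537 - y) = 535 - y)
o(z, l) = -l/3
C = -48 (C = -16*3 = -48)
U(W, N) = -W**2/3 (U(W, N) = (W*1)*(-W/3) = W*(-W/3) = -W**2/3)
U(R, C) + P(60) = -1/3*89**2 + (535 - 1*60) = -1/3*7921 + (535 - 60) = -7921/3 + 475 = -6496/3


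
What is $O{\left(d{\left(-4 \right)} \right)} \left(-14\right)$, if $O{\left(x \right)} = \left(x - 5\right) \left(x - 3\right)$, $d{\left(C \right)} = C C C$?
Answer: $-64722$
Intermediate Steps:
$d{\left(C \right)} = C^{3}$ ($d{\left(C \right)} = C^{2} C = C^{3}$)
$O{\left(x \right)} = \left(-5 + x\right) \left(-3 + x\right)$
$O{\left(d{\left(-4 \right)} \right)} \left(-14\right) = \left(15 + \left(\left(-4\right)^{3}\right)^{2} - 8 \left(-4\right)^{3}\right) \left(-14\right) = \left(15 + \left(-64\right)^{2} - -512\right) \left(-14\right) = \left(15 + 4096 + 512\right) \left(-14\right) = 4623 \left(-14\right) = -64722$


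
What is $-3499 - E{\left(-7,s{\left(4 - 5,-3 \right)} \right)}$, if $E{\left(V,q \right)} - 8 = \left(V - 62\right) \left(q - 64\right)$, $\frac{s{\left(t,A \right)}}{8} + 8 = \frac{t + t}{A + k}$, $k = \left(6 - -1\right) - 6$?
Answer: $-11787$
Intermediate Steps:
$k = 1$ ($k = \left(6 + 1\right) - 6 = 7 - 6 = 1$)
$s{\left(t,A \right)} = -64 + \frac{16 t}{1 + A}$ ($s{\left(t,A \right)} = -64 + 8 \frac{t + t}{A + 1} = -64 + 8 \frac{2 t}{1 + A} = -64 + \frac{16 t}{1 + A}$)
$E{\left(V,q \right)} = 8 + \left(-64 + q\right) \left(-62 + V\right)$ ($E{\left(V,q \right)} = 8 + \left(V - 62\right) \left(q - 64\right) = 8 + \left(-62 + V\right) \left(-64 + q\right) = 8 + \left(-64 + q\right) \left(-62 + V\right)$)
$-3499 - E{\left(-7,s{\left(4 - 5,-3 \right)} \right)} = -3499 - \left(3976 - -448 - 62 \frac{16 \left(-4 + \left(4 - 5\right) - -12\right)}{1 - 3} - 7 \frac{16 \left(-4 + \left(4 - 5\right) - -12\right)}{1 - 3}\right) = -3499 - \left(3976 + 448 - 62 \frac{16 \left(-4 - 1 + 12\right)}{-2} - 7 \frac{16 \left(-4 - 1 + 12\right)}{-2}\right) = -3499 - \left(3976 + 448 - 62 \cdot 16 \left(- \frac{1}{2}\right) 7 - 7 \cdot 16 \left(- \frac{1}{2}\right) 7\right) = -3499 - \left(3976 + 448 - -3472 - -392\right) = -3499 - \left(3976 + 448 + 3472 + 392\right) = -3499 - 8288 = -11787$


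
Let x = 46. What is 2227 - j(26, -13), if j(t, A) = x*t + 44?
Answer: 987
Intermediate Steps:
j(t, A) = 44 + 46*t (j(t, A) = 46*t + 44 = 44 + 46*t)
2227 - j(26, -13) = 2227 - (44 + 46*26) = 2227 - (44 + 1196) = 2227 - 1*1240 = 2227 - 1240 = 987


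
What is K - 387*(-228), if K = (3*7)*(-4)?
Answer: 88152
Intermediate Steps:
K = -84 (K = 21*(-4) = -84)
K - 387*(-228) = -84 - 387*(-228) = -84 + 88236 = 88152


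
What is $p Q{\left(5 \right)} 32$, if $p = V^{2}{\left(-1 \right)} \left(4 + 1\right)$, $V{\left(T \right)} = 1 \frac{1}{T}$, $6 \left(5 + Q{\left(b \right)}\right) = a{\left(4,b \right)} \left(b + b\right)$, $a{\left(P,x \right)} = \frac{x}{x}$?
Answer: $- \frac{1600}{3} \approx -533.33$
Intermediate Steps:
$a{\left(P,x \right)} = 1$
$Q{\left(b \right)} = -5 + \frac{b}{3}$ ($Q{\left(b \right)} = -5 + \frac{1 \left(b + b\right)}{6} = -5 + \frac{1 \cdot 2 b}{6} = -5 + \frac{2 b}{6} = -5 + \frac{b}{3}$)
$V{\left(T \right)} = \frac{1}{T}$
$p = 5$ ($p = \left(\frac{1}{-1}\right)^{2} \left(4 + 1\right) = \left(-1\right)^{2} \cdot 5 = 1 \cdot 5 = 5$)
$p Q{\left(5 \right)} 32 = 5 \left(-5 + \frac{1}{3} \cdot 5\right) 32 = 5 \left(-5 + \frac{5}{3}\right) 32 = 5 \left(- \frac{10}{3}\right) 32 = \left(- \frac{50}{3}\right) 32 = - \frac{1600}{3}$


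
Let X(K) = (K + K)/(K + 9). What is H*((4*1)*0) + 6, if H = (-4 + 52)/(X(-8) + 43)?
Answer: 6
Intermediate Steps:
X(K) = 2*K/(9 + K) (X(K) = (2*K)/(9 + K) = 2*K/(9 + K))
H = 16/9 (H = (-4 + 52)/(2*(-8)/(9 - 8) + 43) = 48/(2*(-8)/1 + 43) = 48/(2*(-8)*1 + 43) = 48/(-16 + 43) = 48/27 = 48*(1/27) = 16/9 ≈ 1.7778)
H*((4*1)*0) + 6 = 16*((4*1)*0)/9 + 6 = 16*(4*0)/9 + 6 = (16/9)*0 + 6 = 0 + 6 = 6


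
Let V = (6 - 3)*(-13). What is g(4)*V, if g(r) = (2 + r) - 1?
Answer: -195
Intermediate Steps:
g(r) = 1 + r
V = -39 (V = 3*(-13) = -39)
g(4)*V = (1 + 4)*(-39) = 5*(-39) = -195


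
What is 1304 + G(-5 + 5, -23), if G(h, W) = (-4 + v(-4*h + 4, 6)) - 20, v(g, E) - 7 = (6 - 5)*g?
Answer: 1291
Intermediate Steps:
v(g, E) = 7 + g (v(g, E) = 7 + (6 - 5)*g = 7 + 1*g = 7 + g)
G(h, W) = -13 - 4*h (G(h, W) = (-4 + (7 + (-4*h + 4))) - 20 = (-4 + (7 + (4 - 4*h))) - 20 = (-4 + (11 - 4*h)) - 20 = (7 - 4*h) - 20 = -13 - 4*h)
1304 + G(-5 + 5, -23) = 1304 + (-13 - 4*(-5 + 5)) = 1304 + (-13 - 4*0) = 1304 + (-13 + 0) = 1304 - 13 = 1291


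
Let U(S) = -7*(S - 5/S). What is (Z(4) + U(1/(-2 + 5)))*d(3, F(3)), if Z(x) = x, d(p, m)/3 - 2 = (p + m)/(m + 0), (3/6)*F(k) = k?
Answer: 1120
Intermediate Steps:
F(k) = 2*k
d(p, m) = 6 + 3*(m + p)/m (d(p, m) = 6 + 3*((p + m)/(m + 0)) = 6 + 3*((m + p)/m) = 6 + 3*(m + p)/m)
U(S) = -7*S + 35/S
(Z(4) + U(1/(-2 + 5)))*d(3, F(3)) = (4 + (-7/(-2 + 5) + 35/(1/(-2 + 5))))*(9 + 3*3/(2*3)) = (4 + (-7/3 + 35/(1/3)))*(9 + 3*3/6) = (4 + (-7*⅓ + 35/(⅓)))*(9 + 3*3*(⅙)) = (4 + (-7/3 + 35*3))*(9 + 3/2) = (4 + (-7/3 + 105))*(21/2) = (4 + 308/3)*(21/2) = (320/3)*(21/2) = 1120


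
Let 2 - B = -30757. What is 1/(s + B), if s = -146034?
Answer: -1/115275 ≈ -8.6749e-6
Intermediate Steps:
B = 30759 (B = 2 - 1*(-30757) = 2 + 30757 = 30759)
1/(s + B) = 1/(-146034 + 30759) = 1/(-115275) = -1/115275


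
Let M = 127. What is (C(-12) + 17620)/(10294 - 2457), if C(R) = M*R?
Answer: 16096/7837 ≈ 2.0538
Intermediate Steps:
C(R) = 127*R
(C(-12) + 17620)/(10294 - 2457) = (127*(-12) + 17620)/(10294 - 2457) = (-1524 + 17620)/7837 = 16096*(1/7837) = 16096/7837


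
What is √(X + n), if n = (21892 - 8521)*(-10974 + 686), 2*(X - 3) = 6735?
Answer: I*√550229910/2 ≈ 11728.0*I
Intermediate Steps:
X = 6741/2 (X = 3 + (½)*6735 = 3 + 6735/2 = 6741/2 ≈ 3370.5)
n = -137560848 (n = 13371*(-10288) = -137560848)
√(X + n) = √(6741/2 - 137560848) = √(-275114955/2) = I*√550229910/2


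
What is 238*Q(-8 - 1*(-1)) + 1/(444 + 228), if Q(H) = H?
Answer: -1119551/672 ≈ -1666.0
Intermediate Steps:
238*Q(-8 - 1*(-1)) + 1/(444 + 228) = 238*(-8 - 1*(-1)) + 1/(444 + 228) = 238*(-8 + 1) + 1/672 = 238*(-7) + 1/672 = -1666 + 1/672 = -1119551/672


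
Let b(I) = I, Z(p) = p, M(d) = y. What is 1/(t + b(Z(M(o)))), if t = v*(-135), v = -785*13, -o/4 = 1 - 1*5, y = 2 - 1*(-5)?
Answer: 1/1377682 ≈ 7.2586e-7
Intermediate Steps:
y = 7 (y = 2 + 5 = 7)
o = 16 (o = -4*(1 - 1*5) = -4*(1 - 5) = -4*(-4) = 16)
v = -10205
M(d) = 7
t = 1377675 (t = -10205*(-135) = 1377675)
1/(t + b(Z(M(o)))) = 1/(1377675 + 7) = 1/1377682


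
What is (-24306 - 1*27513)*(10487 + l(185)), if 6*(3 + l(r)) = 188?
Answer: -544894058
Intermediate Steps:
l(r) = 85/3 (l(r) = -3 + (1/6)*188 = -3 + 94/3 = 85/3)
(-24306 - 1*27513)*(10487 + l(185)) = (-24306 - 1*27513)*(10487 + 85/3) = (-24306 - 27513)*(31546/3) = -51819*31546/3 = -544894058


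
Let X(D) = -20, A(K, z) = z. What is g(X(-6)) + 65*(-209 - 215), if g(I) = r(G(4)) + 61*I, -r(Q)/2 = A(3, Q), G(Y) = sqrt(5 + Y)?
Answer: -28786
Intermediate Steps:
r(Q) = -2*Q
g(I) = -6 + 61*I (g(I) = -2*sqrt(5 + 4) + 61*I = -2*sqrt(9) + 61*I = -2*3 + 61*I = -6 + 61*I)
g(X(-6)) + 65*(-209 - 215) = (-6 + 61*(-20)) + 65*(-209 - 215) = (-6 - 1220) + 65*(-424) = -1226 - 27560 = -28786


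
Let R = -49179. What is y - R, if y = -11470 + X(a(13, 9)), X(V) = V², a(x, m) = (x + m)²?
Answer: 271965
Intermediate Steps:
a(x, m) = (m + x)²
y = 222786 (y = -11470 + ((9 + 13)²)² = -11470 + (22²)² = -11470 + 484² = -11470 + 234256 = 222786)
y - R = 222786 - 1*(-49179) = 222786 + 49179 = 271965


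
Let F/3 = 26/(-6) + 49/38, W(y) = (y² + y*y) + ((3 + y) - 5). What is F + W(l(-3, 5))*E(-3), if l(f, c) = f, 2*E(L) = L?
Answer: -544/19 ≈ -28.632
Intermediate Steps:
E(L) = L/2
W(y) = -2 + y + 2*y² (W(y) = (y² + y²) + (-2 + y) = 2*y² + (-2 + y) = -2 + y + 2*y²)
F = -347/38 (F = 3*(26/(-6) + 49/38) = 3*(26*(-⅙) + 49*(1/38)) = 3*(-13/3 + 49/38) = 3*(-347/114) = -347/38 ≈ -9.1316)
F + W(l(-3, 5))*E(-3) = -347/38 + (-2 - 3 + 2*(-3)²)*((½)*(-3)) = -347/38 + (-2 - 3 + 2*9)*(-3/2) = -347/38 + (-2 - 3 + 18)*(-3/2) = -347/38 + 13*(-3/2) = -347/38 - 39/2 = -544/19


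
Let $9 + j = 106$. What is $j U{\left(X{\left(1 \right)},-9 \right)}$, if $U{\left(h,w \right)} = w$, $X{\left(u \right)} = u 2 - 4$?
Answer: $-873$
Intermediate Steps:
$X{\left(u \right)} = -4 + 2 u$ ($X{\left(u \right)} = 2 u - 4 = -4 + 2 u$)
$j = 97$ ($j = -9 + 106 = 97$)
$j U{\left(X{\left(1 \right)},-9 \right)} = 97 \left(-9\right) = -873$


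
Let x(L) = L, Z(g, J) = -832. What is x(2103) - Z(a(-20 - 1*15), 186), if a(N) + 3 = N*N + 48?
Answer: 2935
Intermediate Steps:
a(N) = 45 + N**2 (a(N) = -3 + (N*N + 48) = -3 + (N**2 + 48) = -3 + (48 + N**2) = 45 + N**2)
x(2103) - Z(a(-20 - 1*15), 186) = 2103 - 1*(-832) = 2103 + 832 = 2935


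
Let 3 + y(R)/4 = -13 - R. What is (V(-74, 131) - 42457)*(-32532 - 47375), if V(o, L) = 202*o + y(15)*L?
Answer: 5885070643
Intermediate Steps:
y(R) = -64 - 4*R (y(R) = -12 + 4*(-13 - R) = -12 + (-52 - 4*R) = -64 - 4*R)
V(o, L) = -124*L + 202*o (V(o, L) = 202*o + (-64 - 4*15)*L = 202*o + (-64 - 60)*L = 202*o - 124*L = -124*L + 202*o)
(V(-74, 131) - 42457)*(-32532 - 47375) = ((-124*131 + 202*(-74)) - 42457)*(-32532 - 47375) = ((-16244 - 14948) - 42457)*(-79907) = (-31192 - 42457)*(-79907) = -73649*(-79907) = 5885070643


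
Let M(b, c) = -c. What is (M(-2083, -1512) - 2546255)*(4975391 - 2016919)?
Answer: -7528550912696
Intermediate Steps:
(M(-2083, -1512) - 2546255)*(4975391 - 2016919) = (-1*(-1512) - 2546255)*(4975391 - 2016919) = (1512 - 2546255)*2958472 = -2544743*2958472 = -7528550912696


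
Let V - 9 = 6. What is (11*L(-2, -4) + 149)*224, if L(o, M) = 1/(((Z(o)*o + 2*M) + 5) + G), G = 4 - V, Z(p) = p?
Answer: 165648/5 ≈ 33130.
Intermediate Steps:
V = 15 (V = 9 + 6 = 15)
G = -11 (G = 4 - 1*15 = 4 - 15 = -11)
L(o, M) = 1/(-6 + o**2 + 2*M) (L(o, M) = 1/(((o*o + 2*M) + 5) - 11) = 1/(((o**2 + 2*M) + 5) - 11) = 1/((5 + o**2 + 2*M) - 11) = 1/(-6 + o**2 + 2*M))
(11*L(-2, -4) + 149)*224 = (11/(-6 + (-2)**2 + 2*(-4)) + 149)*224 = (11/(-6 + 4 - 8) + 149)*224 = (11/(-10) + 149)*224 = (11*(-1/10) + 149)*224 = (-11/10 + 149)*224 = (1479/10)*224 = 165648/5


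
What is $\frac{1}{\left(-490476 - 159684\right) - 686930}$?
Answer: $- \frac{1}{1337090} \approx -7.4789 \cdot 10^{-7}$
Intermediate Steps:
$\frac{1}{\left(-490476 - 159684\right) - 686930} = \frac{1}{-650160 - 686930} = \frac{1}{-1337090} = - \frac{1}{1337090}$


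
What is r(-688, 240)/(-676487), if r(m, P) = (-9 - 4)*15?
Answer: 195/676487 ≈ 0.00028825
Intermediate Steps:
r(m, P) = -195 (r(m, P) = -13*15 = -195)
r(-688, 240)/(-676487) = -195/(-676487) = -195*(-1/676487) = 195/676487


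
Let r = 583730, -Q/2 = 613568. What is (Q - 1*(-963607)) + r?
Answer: 320201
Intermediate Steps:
Q = -1227136 (Q = -2*613568 = -1227136)
(Q - 1*(-963607)) + r = (-1227136 - 1*(-963607)) + 583730 = (-1227136 + 963607) + 583730 = -263529 + 583730 = 320201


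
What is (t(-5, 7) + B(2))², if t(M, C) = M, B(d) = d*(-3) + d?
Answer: 81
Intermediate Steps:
B(d) = -2*d (B(d) = -3*d + d = -2*d)
(t(-5, 7) + B(2))² = (-5 - 2*2)² = (-5 - 4)² = (-9)² = 81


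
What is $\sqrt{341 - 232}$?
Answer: $\sqrt{109} \approx 10.44$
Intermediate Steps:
$\sqrt{341 - 232} = \sqrt{109}$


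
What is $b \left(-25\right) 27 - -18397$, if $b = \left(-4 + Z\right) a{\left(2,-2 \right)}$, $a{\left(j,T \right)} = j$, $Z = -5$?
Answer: $30547$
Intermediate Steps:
$b = -18$ ($b = \left(-4 - 5\right) 2 = \left(-9\right) 2 = -18$)
$b \left(-25\right) 27 - -18397 = \left(-18\right) \left(-25\right) 27 - -18397 = 450 \cdot 27 + 18397 = 12150 + 18397 = 30547$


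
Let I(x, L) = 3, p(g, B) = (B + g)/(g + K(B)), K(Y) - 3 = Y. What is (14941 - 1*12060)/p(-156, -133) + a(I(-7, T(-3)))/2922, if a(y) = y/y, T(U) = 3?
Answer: 2407628941/844458 ≈ 2851.1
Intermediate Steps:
K(Y) = 3 + Y
p(g, B) = (B + g)/(3 + B + g) (p(g, B) = (B + g)/(g + (3 + B)) = (B + g)/(3 + B + g))
a(y) = 1
(14941 - 1*12060)/p(-156, -133) + a(I(-7, T(-3)))/2922 = (14941 - 1*12060)/(((-133 - 156)/(3 - 133 - 156))) + 1/2922 = (14941 - 12060)/((-289/(-286))) + 1*(1/2922) = 2881/((-1/286*(-289))) + 1/2922 = 2881/(289/286) + 1/2922 = 2881*(286/289) + 1/2922 = 823966/289 + 1/2922 = 2407628941/844458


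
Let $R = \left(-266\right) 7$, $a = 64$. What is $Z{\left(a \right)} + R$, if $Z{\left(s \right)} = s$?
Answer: $-1798$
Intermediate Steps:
$R = -1862$
$Z{\left(a \right)} + R = 64 - 1862 = -1798$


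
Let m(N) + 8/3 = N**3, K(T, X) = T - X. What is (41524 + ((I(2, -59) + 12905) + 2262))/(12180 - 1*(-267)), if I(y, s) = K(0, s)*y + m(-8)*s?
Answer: 261523/37341 ≈ 7.0036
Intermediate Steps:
m(N) = -8/3 + N**3
I(y, s) = -1544*s/3 - s*y (I(y, s) = (0 - s)*y + (-8/3 + (-8)**3)*s = (-s)*y + (-8/3 - 512)*s = -s*y - 1544*s/3 = -1544*s/3 - s*y)
(41524 + ((I(2, -59) + 12905) + 2262))/(12180 - 1*(-267)) = (41524 + (((1/3)*(-59)*(-1544 - 3*2) + 12905) + 2262))/(12180 - 1*(-267)) = (41524 + (((1/3)*(-59)*(-1544 - 6) + 12905) + 2262))/(12180 + 267) = (41524 + (((1/3)*(-59)*(-1550) + 12905) + 2262))/12447 = (41524 + ((91450/3 + 12905) + 2262))*(1/12447) = (41524 + (130165/3 + 2262))*(1/12447) = (41524 + 136951/3)*(1/12447) = (261523/3)*(1/12447) = 261523/37341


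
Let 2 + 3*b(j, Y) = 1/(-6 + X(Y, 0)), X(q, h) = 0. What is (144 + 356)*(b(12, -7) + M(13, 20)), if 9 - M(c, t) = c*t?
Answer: -1132750/9 ≈ -1.2586e+5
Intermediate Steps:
b(j, Y) = -13/18 (b(j, Y) = -2/3 + 1/(3*(-6 + 0)) = -2/3 + (1/3)/(-6) = -2/3 + (1/3)*(-1/6) = -2/3 - 1/18 = -13/18)
M(c, t) = 9 - c*t
(144 + 356)*(b(12, -7) + M(13, 20)) = (144 + 356)*(-13/18 + (9 - 1*13*20)) = 500*(-13/18 + (9 - 260)) = 500*(-13/18 - 251) = 500*(-4531/18) = -1132750/9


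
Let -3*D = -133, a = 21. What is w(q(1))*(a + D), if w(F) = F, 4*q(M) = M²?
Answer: 49/3 ≈ 16.333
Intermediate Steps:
q(M) = M²/4
D = 133/3 (D = -⅓*(-133) = 133/3 ≈ 44.333)
w(q(1))*(a + D) = ((¼)*1²)*(21 + 133/3) = ((¼)*1)*(196/3) = (¼)*(196/3) = 49/3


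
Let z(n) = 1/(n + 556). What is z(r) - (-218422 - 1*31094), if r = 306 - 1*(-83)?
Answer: 235792621/945 ≈ 2.4952e+5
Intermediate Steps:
r = 389 (r = 306 + 83 = 389)
z(n) = 1/(556 + n)
z(r) - (-218422 - 1*31094) = 1/(556 + 389) - (-218422 - 1*31094) = 1/945 - (-218422 - 31094) = 1/945 - 1*(-249516) = 1/945 + 249516 = 235792621/945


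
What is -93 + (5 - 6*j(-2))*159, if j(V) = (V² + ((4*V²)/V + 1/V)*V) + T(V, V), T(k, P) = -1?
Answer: -18378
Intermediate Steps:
j(V) = -1 + V² + V*(1/V + 4*V) (j(V) = (V² + ((4*V²)/V + 1/V)*V) - 1 = (V² + (4*V + 1/V)*V) - 1 = (V² + (1/V + 4*V)*V) - 1 = (V² + V*(1/V + 4*V)) - 1 = -1 + V² + V*(1/V + 4*V))
-93 + (5 - 6*j(-2))*159 = -93 + (5 - 30*(-2)²)*159 = -93 + (5 - 30*4)*159 = -93 + (5 - 6*20)*159 = -93 + (5 - 120)*159 = -93 - 115*159 = -93 - 18285 = -18378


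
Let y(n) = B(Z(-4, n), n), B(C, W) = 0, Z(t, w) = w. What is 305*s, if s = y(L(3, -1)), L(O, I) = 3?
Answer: 0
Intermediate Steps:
y(n) = 0
s = 0
305*s = 305*0 = 0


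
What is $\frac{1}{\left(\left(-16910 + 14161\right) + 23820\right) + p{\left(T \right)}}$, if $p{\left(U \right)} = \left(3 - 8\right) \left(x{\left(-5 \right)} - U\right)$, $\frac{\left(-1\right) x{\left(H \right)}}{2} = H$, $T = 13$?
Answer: $\frac{1}{21086} \approx 4.7425 \cdot 10^{-5}$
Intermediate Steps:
$x{\left(H \right)} = - 2 H$
$p{\left(U \right)} = -50 + 5 U$ ($p{\left(U \right)} = \left(3 - 8\right) \left(\left(-2\right) \left(-5\right) - U\right) = - 5 \left(10 - U\right) = -50 + 5 U$)
$\frac{1}{\left(\left(-16910 + 14161\right) + 23820\right) + p{\left(T \right)}} = \frac{1}{\left(\left(-16910 + 14161\right) + 23820\right) + \left(-50 + 5 \cdot 13\right)} = \frac{1}{\left(-2749 + 23820\right) + \left(-50 + 65\right)} = \frac{1}{21071 + 15} = \frac{1}{21086}$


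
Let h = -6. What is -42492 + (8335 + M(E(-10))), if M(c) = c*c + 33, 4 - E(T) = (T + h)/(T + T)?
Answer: -852844/25 ≈ -34114.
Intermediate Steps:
E(T) = 4 - (-6 + T)/(2*T) (E(T) = 4 - (T - 6)/(T + T) = 4 - (-6 + T)/(2*T))
M(c) = 33 + c² (M(c) = c² + 33 = 33 + c²)
-42492 + (8335 + M(E(-10))) = -42492 + (8335 + (33 + (7/2 + 3/(-10))²)) = -42492 + (8335 + (33 + (7/2 + 3*(-⅒))²)) = -42492 + (8335 + (33 + (7/2 - 3/10)²)) = -42492 + (8335 + (33 + (16/5)²)) = -42492 + (8335 + (33 + 256/25)) = -42492 + (8335 + 1081/25) = -42492 + 209456/25 = -852844/25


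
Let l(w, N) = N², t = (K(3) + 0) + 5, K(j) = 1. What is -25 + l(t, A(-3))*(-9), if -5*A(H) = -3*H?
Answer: -1354/25 ≈ -54.160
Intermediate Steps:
A(H) = 3*H/5 (A(H) = -(-3)*H/5 = 3*H/5)
t = 6 (t = (1 + 0) + 5 = 1 + 5 = 6)
-25 + l(t, A(-3))*(-9) = -25 + ((⅗)*(-3))²*(-9) = -25 + (-9/5)²*(-9) = -25 + (81/25)*(-9) = -25 - 729/25 = -1354/25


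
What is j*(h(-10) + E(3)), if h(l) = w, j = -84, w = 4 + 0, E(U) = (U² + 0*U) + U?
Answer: -1344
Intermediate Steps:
E(U) = U + U² (E(U) = (U² + 0) + U = U² + U = U + U²)
w = 4
h(l) = 4
j*(h(-10) + E(3)) = -84*(4 + 3*(1 + 3)) = -84*(4 + 3*4) = -84*(4 + 12) = -84*16 = -1344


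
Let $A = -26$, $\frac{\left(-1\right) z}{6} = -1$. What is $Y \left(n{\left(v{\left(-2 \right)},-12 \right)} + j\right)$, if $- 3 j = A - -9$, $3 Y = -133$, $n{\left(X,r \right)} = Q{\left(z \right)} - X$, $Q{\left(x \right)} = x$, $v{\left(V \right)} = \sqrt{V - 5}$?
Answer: $- \frac{4655}{9} + \frac{133 i \sqrt{7}}{3} \approx -517.22 + 117.29 i$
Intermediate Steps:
$z = 6$ ($z = \left(-6\right) \left(-1\right) = 6$)
$v{\left(V \right)} = \sqrt{-5 + V}$
$n{\left(X,r \right)} = 6 - X$
$Y = - \frac{133}{3}$ ($Y = \frac{1}{3} \left(-133\right) = - \frac{133}{3} \approx -44.333$)
$j = \frac{17}{3}$ ($j = - \frac{-26 - -9}{3} = - \frac{-26 + 9}{3} = \left(- \frac{1}{3}\right) \left(-17\right) = \frac{17}{3} \approx 5.6667$)
$Y \left(n{\left(v{\left(-2 \right)},-12 \right)} + j\right) = - \frac{133 \left(\left(6 - \sqrt{-5 - 2}\right) + \frac{17}{3}\right)}{3} = - \frac{133 \left(\left(6 - \sqrt{-7}\right) + \frac{17}{3}\right)}{3} = - \frac{133 \left(\left(6 - i \sqrt{7}\right) + \frac{17}{3}\right)}{3} = - \frac{133 \left(\frac{35}{3} - i \sqrt{7}\right)}{3} = - \frac{4655}{9} + \frac{133 i \sqrt{7}}{3}$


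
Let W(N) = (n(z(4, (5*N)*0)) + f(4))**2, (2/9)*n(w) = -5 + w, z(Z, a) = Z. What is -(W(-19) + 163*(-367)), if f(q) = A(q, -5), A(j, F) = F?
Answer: 238923/4 ≈ 59731.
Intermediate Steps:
n(w) = -45/2 + 9*w/2 (n(w) = 9*(-5 + w)/2 = -45/2 + 9*w/2)
f(q) = -5
W(N) = 361/4 (W(N) = ((-45/2 + (9/2)*4) - 5)**2 = ((-45/2 + 18) - 5)**2 = (-9/2 - 5)**2 = (-19/2)**2 = 361/4)
-(W(-19) + 163*(-367)) = -(361/4 + 163*(-367)) = -(361/4 - 59821) = -1*(-238923/4) = 238923/4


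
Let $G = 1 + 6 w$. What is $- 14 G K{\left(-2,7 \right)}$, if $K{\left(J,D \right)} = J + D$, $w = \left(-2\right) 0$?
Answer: $-70$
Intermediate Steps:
$w = 0$
$K{\left(J,D \right)} = D + J$
$G = 1$ ($G = 1 + 6 \cdot 0 = 1 + 0 = 1$)
$- 14 G K{\left(-2,7 \right)} = \left(-14\right) 1 \left(7 - 2\right) = \left(-14\right) 5 = -70$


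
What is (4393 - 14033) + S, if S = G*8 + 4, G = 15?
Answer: -9516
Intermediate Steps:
S = 124 (S = 15*8 + 4 = 120 + 4 = 124)
(4393 - 14033) + S = (4393 - 14033) + 124 = -9640 + 124 = -9516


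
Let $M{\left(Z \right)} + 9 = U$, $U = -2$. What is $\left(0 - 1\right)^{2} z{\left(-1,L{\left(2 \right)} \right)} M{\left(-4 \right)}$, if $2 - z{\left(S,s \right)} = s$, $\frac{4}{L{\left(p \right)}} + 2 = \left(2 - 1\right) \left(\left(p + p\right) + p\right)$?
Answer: $-11$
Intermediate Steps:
$M{\left(Z \right)} = -11$ ($M{\left(Z \right)} = -9 - 2 = -11$)
$L{\left(p \right)} = \frac{4}{-2 + 3 p}$ ($L{\left(p \right)} = \frac{4}{-2 + \left(2 - 1\right) \left(\left(p + p\right) + p\right)} = \frac{4}{-2 + 1 \left(2 p + p\right)} = \frac{4}{-2 + 1 \cdot 3 p} = \frac{4}{-2 + 3 p}$)
$z{\left(S,s \right)} = 2 - s$
$\left(0 - 1\right)^{2} z{\left(-1,L{\left(2 \right)} \right)} M{\left(-4 \right)} = \left(0 - 1\right)^{2} \left(2 - \frac{4}{-2 + 3 \cdot 2}\right) \left(-11\right) = \left(-1\right)^{2} \left(2 - \frac{4}{-2 + 6}\right) \left(-11\right) = 1 \left(2 - \frac{4}{4}\right) \left(-11\right) = 1 \left(2 - 4 \cdot \frac{1}{4}\right) \left(-11\right) = 1 \left(2 - 1\right) \left(-11\right) = 1 \cdot 1 \left(-11\right) = 1 \left(-11\right) = -11$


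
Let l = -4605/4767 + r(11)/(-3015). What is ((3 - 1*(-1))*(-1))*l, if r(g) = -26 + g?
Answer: 1227784/319389 ≈ 3.8442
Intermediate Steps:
l = -306946/319389 (l = -4605/4767 + (-26 + 11)/(-3015) = -4605*1/4767 - 15*(-1/3015) = -1535/1589 + 1/201 = -306946/319389 ≈ -0.96104)
((3 - 1*(-1))*(-1))*l = ((3 - 1*(-1))*(-1))*(-306946/319389) = ((3 + 1)*(-1))*(-306946/319389) = (4*(-1))*(-306946/319389) = -4*(-306946/319389) = 1227784/319389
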